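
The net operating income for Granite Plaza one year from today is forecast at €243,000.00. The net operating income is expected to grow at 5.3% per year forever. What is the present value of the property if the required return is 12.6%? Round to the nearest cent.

€3328767.12

Growing perpetuity: P = D₁ / (r − g) = €243,000.0000 / (0.126 − 0.053) = €3,328,767.12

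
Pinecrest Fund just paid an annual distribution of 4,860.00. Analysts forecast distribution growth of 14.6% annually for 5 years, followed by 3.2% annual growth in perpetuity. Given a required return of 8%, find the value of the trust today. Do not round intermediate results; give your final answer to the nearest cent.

D_1 = 5569.56000
D_2 = 6382.71576
D_3 = 7314.59226
D_4 = 8382.52273
D_5 = 9606.37105
Terminal value at year 5: TV = D_5×(1+g_2)/(r−g_2) = 9913.77492/0.048 = 206536.97757
P_0 = D_1/(1+r)^1 + D_2/(1+r)^2 + D_3/(1+r)^3 + D_4/(1+r)^4 + D_5/(1+r)^5 + TV/(1+r)^5
    = 5157.00000 + 5472.15000 + 5806.55917 + 6161.40445 + 6537.93472 + 140565.59650 = 169700.64484

169700.64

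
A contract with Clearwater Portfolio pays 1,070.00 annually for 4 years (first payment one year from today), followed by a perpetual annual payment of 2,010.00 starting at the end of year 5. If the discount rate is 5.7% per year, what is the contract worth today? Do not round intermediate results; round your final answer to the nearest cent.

31983.46

PV of 4-year annuity: 1,070.00 × [1 − (1+0.057)^−4] / 0.057 = 3733.27564
Perpetuity value at year 4: 2,010.00 / 0.057 = 35263.15789
PV of perpetuity: 35263.15789 / (1+0.057)^4 = 28250.18216
Total PV = 3733.27564 + 28250.18216 = 31983.45780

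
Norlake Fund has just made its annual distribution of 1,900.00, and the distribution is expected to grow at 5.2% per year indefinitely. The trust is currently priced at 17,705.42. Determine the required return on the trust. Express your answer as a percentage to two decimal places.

16.49%

D₁ = 1,900.00 × 1.052 = 1,998.8000
P = D₁/(r − g) ⇒ r = D₁/P + g = 1,998.8000/17,705.42 + 0.052 = 0.112892 + 0.052 = 0.164892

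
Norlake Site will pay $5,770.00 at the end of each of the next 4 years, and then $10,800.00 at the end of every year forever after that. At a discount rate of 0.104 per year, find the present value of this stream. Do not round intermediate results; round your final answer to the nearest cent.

PV of 4-year annuity: $5,770.00 × [1 − (1+0.104)^−4] / 0.104 = 18132.86983
Perpetuity value at year 4: $10,800.00 / 0.104 = 103846.15385
PV of perpetuity: 103846.15385 / (1+0.104)^4 = 69905.94688
Total PV = 18132.86983 + 69905.94688 = 88038.81671

$88038.82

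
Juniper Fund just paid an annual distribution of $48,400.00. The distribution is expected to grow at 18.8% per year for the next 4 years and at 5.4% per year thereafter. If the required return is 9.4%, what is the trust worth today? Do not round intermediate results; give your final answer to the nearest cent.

$2012380.59

D_1 = 57499.20000
D_2 = 68309.04960
D_3 = 81151.15092
D_4 = 96407.56730
Terminal value at year 4: TV = D_4×(1+g_2)/(r−g_2) = 101613.57593/0.04 = 2540339.39832
P_0 = D_1/(1+r)^1 + D_2/(1+r)^2 + D_3/(1+r)^3 + D_4/(1+r)^4 + TV/(1+r)^4
    = 52558.68373 + 57074.69495 + 61978.73638 + 67304.14883 + 1773464.32155 = 2012380.58542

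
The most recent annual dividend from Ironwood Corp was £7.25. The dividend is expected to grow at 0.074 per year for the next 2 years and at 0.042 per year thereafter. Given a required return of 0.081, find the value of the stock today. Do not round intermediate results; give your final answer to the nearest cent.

£205.56

D_1 = 7.78650
D_2 = 8.36270
Terminal value at year 2: TV = D_2×(1+g_2)/(r−g_2) = 8.71393/0.039 = 223.43422
P_0 = D_1/(1+r)^1 + D_2/(1+r)^2 + TV/(1+r)^2
    = 7.20305 + 7.15641 + 191.20458 = 205.56404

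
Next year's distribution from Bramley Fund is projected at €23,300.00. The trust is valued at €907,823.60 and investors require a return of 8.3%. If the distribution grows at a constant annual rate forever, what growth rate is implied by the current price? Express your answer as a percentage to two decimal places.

P = D₁/(r−g) ⇒ g = r − D₁/P = 0.083 − €23,300.00/€907,823.60 = 0.057334

5.73%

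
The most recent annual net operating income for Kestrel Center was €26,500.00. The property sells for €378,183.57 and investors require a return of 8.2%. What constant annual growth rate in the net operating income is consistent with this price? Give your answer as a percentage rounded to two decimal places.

P = D₀(1+g)/(r−g) ⇒ P(r−g) = D₀(1+g) ⇒ g(P+D₀) = P·r − D₀
g = (P·r − D₀)/(P + D₀) = (€378,183.57×0.082 − €26,500.00) / (€378,183.57 + €26,500.00) = 0.011147

1.11%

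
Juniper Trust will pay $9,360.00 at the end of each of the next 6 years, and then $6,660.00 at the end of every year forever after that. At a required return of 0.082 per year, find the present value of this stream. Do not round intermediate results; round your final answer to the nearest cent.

PV of 6-year annuity: $9,360.00 × [1 − (1+0.082)^−6] / 0.082 = 43008.86880
Perpetuity value at year 6: $6,660.00 / 0.082 = 81219.51220
PV of perpetuity: 81219.51220 / (1+0.082)^6 = 50617.04786
Total PV = 43008.86880 + 50617.04786 = 93625.91666

$93625.92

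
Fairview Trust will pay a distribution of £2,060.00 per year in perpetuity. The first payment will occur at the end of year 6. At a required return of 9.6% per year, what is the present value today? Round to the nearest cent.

£13568.86

Value at end of year 5: C / r = £2,060.00 / 0.096 = £21,458.3333
Discount to today: PV = £21,458.3333 / (1 + 0.096)^5 = £21,458.3333 / 1.581440 = £13,568.86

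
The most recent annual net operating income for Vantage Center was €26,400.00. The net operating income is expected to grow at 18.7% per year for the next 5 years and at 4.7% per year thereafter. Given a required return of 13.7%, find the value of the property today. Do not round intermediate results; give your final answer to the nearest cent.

€531324.33

D_1 = 31336.80000
D_2 = 37196.78160
D_3 = 44152.57976
D_4 = 52409.11217
D_5 = 62209.61615
Terminal value at year 5: TV = D_5×(1+g_2)/(r−g_2) = 65133.46811/0.09 = 723705.20122
P_0 = D_1/(1+r)^1 + D_2/(1+r)^2 + D_3/(1+r)^3 + D_4/(1+r)^4 + D_5/(1+r)^5 + TV/(1+r)^5
    = 27560.94987 + 28772.95294 + 30038.25430 + 31359.19776 + 32738.23021 + 380854.74472 = 531324.32980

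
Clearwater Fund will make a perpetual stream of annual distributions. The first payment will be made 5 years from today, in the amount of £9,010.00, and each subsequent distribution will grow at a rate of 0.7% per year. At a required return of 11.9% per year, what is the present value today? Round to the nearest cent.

£51308.16

Value at end of year 4: C₁ / (r − g) = £9,010.00 / (0.119 − 0.007) = £80,446.4286
Discount to today: PV = £80,446.4286 / (1 + 0.119)^4 = £80,446.4286 / 1.567907 = £51,308.16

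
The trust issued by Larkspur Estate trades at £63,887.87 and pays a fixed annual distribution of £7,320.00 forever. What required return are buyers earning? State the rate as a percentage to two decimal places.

P = C/r ⇒ r = C/P = £7,320.00/£63,887.87 = 0.114576

11.46%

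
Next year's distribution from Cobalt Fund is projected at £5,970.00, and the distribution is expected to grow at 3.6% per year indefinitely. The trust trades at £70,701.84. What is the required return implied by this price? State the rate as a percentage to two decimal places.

12.04%

P = D₁/(r − g) ⇒ r = D₁/P + g = £5,970.0000/£70,701.84 + 0.036 = 0.084439 + 0.036 = 0.120439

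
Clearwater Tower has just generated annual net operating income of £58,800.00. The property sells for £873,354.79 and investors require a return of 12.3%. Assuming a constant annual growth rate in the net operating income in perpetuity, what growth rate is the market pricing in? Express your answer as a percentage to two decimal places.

P = D₀(1+g)/(r−g) ⇒ P(r−g) = D₀(1+g) ⇒ g(P+D₀) = P·r − D₀
g = (P·r − D₀)/(P + D₀) = (£873,354.79×0.123 − £58,800.00) / (£873,354.79 + £58,800.00) = 0.052162

5.22%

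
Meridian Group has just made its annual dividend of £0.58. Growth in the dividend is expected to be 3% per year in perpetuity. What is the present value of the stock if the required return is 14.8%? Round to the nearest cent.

£5.06

D₁ = D₀ × (1 + g) = £0.58 × 1.03 = £0.5974
Growing perpetuity: P = D₁ / (r − g) = £0.5974 / (0.148 − 0.03) = £5.06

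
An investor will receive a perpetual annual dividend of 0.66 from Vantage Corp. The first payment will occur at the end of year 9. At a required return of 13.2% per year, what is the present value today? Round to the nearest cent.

Value at end of year 8: C / r = 0.66 / 0.132 = 5.0000
Discount to today: PV = 5.0000 / (1 + 0.132)^8 = 5.0000 / 2.696320 = 1.85

1.85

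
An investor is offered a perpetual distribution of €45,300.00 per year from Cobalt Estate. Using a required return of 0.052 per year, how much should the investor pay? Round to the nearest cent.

€871153.85

Level perpetuity: PV = C / r = €45,300.00 / 0.052 = €871,153.85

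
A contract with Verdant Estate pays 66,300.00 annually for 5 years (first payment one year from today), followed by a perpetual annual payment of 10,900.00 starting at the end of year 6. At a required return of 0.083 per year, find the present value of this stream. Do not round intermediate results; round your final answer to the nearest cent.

PV of 5-year annuity: 66,300.00 × [1 − (1+0.083)^−5] / 0.083 = 262636.73328
Perpetuity value at year 5: 10,900.00 / 0.083 = 131325.30120
PV of perpetuity: 131325.30120 / (1+0.083)^5 = 88146.71308
Total PV = 262636.73328 + 88146.71308 = 350783.44636

350783.45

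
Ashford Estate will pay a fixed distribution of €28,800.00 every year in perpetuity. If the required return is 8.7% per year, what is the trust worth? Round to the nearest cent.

Level perpetuity: PV = C / r = €28,800.00 / 0.087 = €331,034.48

€331034.48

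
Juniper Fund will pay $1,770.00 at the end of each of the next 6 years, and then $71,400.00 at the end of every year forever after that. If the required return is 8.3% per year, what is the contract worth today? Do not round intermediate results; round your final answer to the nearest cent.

$541258.52

PV of 6-year annuity: $1,770.00 × [1 − (1+0.083)^−6] / 0.083 = 8108.55854
Perpetuity value at year 6: $71,400.00 / 0.083 = 860240.96386
PV of perpetuity: 860240.96386 / (1+0.083)^6 = 533149.95839
Total PV = 8108.55854 + 533149.95839 = 541258.51693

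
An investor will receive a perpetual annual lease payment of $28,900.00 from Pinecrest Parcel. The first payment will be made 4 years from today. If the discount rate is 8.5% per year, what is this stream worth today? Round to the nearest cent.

Value at end of year 3: C / r = $28,900.00 / 0.085 = $340,000.0000
Discount to today: PV = $340,000.0000 / (1 + 0.085)^3 = $340,000.0000 / 1.277289 = $266,188.75

$266188.75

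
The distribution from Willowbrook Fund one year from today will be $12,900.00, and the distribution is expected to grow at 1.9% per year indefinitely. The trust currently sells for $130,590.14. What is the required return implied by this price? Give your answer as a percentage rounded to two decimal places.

11.78%

P = D₁/(r − g) ⇒ r = D₁/P + g = $12,900.0000/$130,590.14 + 0.019 = 0.098782 + 0.019 = 0.117782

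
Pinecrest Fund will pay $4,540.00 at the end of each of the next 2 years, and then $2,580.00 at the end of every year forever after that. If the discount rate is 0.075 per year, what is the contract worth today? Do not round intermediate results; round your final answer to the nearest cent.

$37919.31

PV of 2-year annuity: $4,540.00 × [1 − (1+0.075)^−2] / 0.075 = 8151.86587
Perpetuity value at year 2: $2,580.00 / 0.075 = 34400.00000
PV of perpetuity: 34400.00000 / (1+0.075)^2 = 29767.44186
Total PV = 8151.86587 + 29767.44186 = 37919.30773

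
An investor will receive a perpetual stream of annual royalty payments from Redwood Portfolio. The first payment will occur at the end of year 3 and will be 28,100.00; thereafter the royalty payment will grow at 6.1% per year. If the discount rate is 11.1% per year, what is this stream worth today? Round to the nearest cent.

455311.06

Value at end of year 2: C₁ / (r − g) = 28,100.00 / (0.111 − 0.061) = 562,000.0000
Discount to today: PV = 562,000.0000 / (1 + 0.111)^2 = 562,000.0000 / 1.234321 = 455,311.06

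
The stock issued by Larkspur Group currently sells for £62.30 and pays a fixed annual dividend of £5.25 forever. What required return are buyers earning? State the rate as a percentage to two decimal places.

8.43%

P = C/r ⇒ r = C/P = £5.25/£62.30 = 0.084270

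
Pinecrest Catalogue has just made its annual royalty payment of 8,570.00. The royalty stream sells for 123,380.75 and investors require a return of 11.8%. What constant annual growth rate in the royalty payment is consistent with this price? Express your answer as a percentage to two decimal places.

4.54%

P = D₀(1+g)/(r−g) ⇒ P(r−g) = D₀(1+g) ⇒ g(P+D₀) = P·r − D₀
g = (P·r − D₀)/(P + D₀) = (123,380.75×0.118 − 8,570.00) / (123,380.75 + 8,570.00) = 0.045388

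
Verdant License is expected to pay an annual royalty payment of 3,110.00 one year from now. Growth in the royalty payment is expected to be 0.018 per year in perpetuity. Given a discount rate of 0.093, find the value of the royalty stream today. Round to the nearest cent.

41466.67

Growing perpetuity: P = D₁ / (r − g) = 3,110.0000 / (0.093 − 0.018) = 41,466.67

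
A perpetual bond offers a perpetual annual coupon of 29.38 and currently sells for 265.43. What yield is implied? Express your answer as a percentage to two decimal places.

P = C/r ⇒ r = C/P = 29.38/265.43 = 0.110688

11.07%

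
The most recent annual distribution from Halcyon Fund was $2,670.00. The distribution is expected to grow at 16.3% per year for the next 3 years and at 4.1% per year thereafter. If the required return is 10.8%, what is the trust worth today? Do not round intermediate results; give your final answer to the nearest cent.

$56805.98

D_1 = 3105.21000
D_2 = 3611.35923
D_3 = 4200.01078
Terminal value at year 3: TV = D_3×(1+g_2)/(r−g_2) = 4372.21123/0.067 = 65256.88398
P_0 = D_1/(1+r)^1 + D_2/(1+r)^2 + D_3/(1+r)^3 + TV/(1+r)^3
    = 2802.53610 + 2941.65116 + 3087.67175 + 47974.12376 = 56805.98277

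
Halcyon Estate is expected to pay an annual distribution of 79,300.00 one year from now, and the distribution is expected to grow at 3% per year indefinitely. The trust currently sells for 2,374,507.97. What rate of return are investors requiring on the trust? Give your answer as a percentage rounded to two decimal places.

6.34%

P = D₁/(r − g) ⇒ r = D₁/P + g = 79,300.0000/2,374,507.97 + 0.03 = 0.033396 + 0.03 = 0.063396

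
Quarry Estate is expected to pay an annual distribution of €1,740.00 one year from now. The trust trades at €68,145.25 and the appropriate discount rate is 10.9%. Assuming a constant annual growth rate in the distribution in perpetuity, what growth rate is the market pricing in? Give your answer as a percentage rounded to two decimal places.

8.35%

P = D₁/(r−g) ⇒ g = r − D₁/P = 0.109 − €1,740.00/€68,145.25 = 0.083466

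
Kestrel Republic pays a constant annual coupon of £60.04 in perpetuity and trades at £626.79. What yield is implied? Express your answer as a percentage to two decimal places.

P = C/r ⇒ r = C/P = £60.04/£626.79 = 0.095790

9.58%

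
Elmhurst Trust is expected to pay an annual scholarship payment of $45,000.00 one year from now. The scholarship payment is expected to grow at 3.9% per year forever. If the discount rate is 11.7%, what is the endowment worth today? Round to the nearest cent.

$576923.08

Growing perpetuity: P = D₁ / (r − g) = $45,000.0000 / (0.117 − 0.039) = $576,923.08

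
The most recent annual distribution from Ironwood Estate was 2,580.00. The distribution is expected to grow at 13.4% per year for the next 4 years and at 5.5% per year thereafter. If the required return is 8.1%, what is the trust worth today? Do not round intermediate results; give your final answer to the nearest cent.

138427.77

D_1 = 2925.72000
D_2 = 3317.76648
D_3 = 3762.34719
D_4 = 4266.50171
Terminal value at year 4: TV = D_4×(1+g_2)/(r−g_2) = 4501.15931/0.026 = 173121.51176
P_0 = D_1/(1+r)^1 + D_2/(1+r)^2 + D_3/(1+r)^3 + D_4/(1+r)^4 + TV/(1+r)^4
    = 2706.49399 + 2839.18981 + 2978.39153 + 3124.41812 + 126779.27388 = 138427.76732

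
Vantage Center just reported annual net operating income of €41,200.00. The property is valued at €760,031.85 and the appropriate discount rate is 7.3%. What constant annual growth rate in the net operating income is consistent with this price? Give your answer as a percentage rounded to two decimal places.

P = D₀(1+g)/(r−g) ⇒ P(r−g) = D₀(1+g) ⇒ g(P+D₀) = P·r − D₀
g = (P·r − D₀)/(P + D₀) = (€760,031.85×0.073 − €41,200.00) / (€760,031.85 + €41,200.00) = 0.017825

1.78%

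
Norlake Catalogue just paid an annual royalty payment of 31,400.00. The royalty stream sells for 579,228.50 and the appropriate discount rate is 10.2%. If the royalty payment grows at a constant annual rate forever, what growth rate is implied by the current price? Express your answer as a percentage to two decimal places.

4.53%

P = D₀(1+g)/(r−g) ⇒ P(r−g) = D₀(1+g) ⇒ g(P+D₀) = P·r − D₀
g = (P·r − D₀)/(P + D₀) = (579,228.50×0.102 − 31,400.00) / (579,228.50 + 31,400.00) = 0.045332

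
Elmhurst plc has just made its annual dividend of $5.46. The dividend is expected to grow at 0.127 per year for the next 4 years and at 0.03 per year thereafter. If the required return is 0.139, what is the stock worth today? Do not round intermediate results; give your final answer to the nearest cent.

D_1 = 6.15342
D_2 = 6.93490
D_3 = 7.81564
D_4 = 8.80822
Terminal value at year 4: TV = D_4×(1+g_2)/(r−g_2) = 9.07247/0.109 = 83.23367
P_0 = D_1/(1+r)^1 + D_2/(1+r)^2 + D_3/(1+r)^3 + D_4/(1+r)^4 + TV/(1+r)^4
    = 5.40248 + 5.34556 + 5.28924 + 5.23351 + 49.45431 = 70.72510

$70.73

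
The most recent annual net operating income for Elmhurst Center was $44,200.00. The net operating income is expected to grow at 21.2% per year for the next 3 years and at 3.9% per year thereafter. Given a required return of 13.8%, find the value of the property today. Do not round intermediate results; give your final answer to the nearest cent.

D_1 = 53570.40000
D_2 = 64927.32480
D_3 = 78691.91766
Terminal value at year 3: TV = D_3×(1+g_2)/(r−g_2) = 81760.90245/0.099 = 825867.70148
P_0 = D_1/(1+r)^1 + D_2/(1+r)^2 + D_3/(1+r)^3 + TV/(1+r)^3
    = 47074.16520 + 50135.22691 + 53395.33833 + 560381.37901 = 710986.10945

$710986.11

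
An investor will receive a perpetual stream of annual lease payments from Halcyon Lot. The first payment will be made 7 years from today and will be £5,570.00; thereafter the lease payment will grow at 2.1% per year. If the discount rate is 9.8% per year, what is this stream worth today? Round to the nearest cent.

£41281.02

Value at end of year 6: C₁ / (r − g) = £5,570.00 / (0.098 − 0.021) = £72,337.6623
Discount to today: PV = £72,337.6623 / (1 + 0.098)^6 = £72,337.6623 / 1.752323 = £41,281.02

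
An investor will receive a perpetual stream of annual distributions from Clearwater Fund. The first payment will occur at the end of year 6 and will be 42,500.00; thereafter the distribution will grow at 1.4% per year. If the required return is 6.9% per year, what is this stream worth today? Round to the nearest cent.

Value at end of year 5: C₁ / (r − g) = 42,500.00 / (0.069 − 0.014) = 772,727.2727
Discount to today: PV = 772,727.2727 / (1 + 0.069)^5 = 772,727.2727 / 1.396010 = 553,525.60

553525.60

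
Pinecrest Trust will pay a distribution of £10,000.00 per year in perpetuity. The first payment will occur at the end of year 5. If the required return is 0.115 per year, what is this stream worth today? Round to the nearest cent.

£56260.38

Value at end of year 4: C / r = £10,000.00 / 0.115 = £86,956.5217
Discount to today: PV = £86,956.5217 / (1 + 0.115)^4 = £86,956.5217 / 1.545608 = £56,260.38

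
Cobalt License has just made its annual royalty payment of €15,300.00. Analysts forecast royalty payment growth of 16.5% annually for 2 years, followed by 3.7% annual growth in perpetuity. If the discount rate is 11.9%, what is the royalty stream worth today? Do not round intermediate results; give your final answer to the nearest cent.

D_1 = 17824.50000
D_2 = 20765.54250
Terminal value at year 2: TV = D_2×(1+g_2)/(r−g_2) = 21533.86757/0.082 = 262608.14113
P_0 = D_1/(1+r)^1 + D_2/(1+r)^2 + TV/(1+r)^2
    = 15928.95442 + 16583.76399 + 209723.94215 = 242236.66056

€242236.66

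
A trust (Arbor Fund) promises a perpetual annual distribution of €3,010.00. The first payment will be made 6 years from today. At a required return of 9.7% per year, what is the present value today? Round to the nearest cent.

Value at end of year 5: C / r = €3,010.00 / 0.097 = €31,030.9278
Discount to today: PV = €31,030.9278 / (1 + 0.097)^5 = €31,030.9278 / 1.588668 = €19,532.67

€19532.67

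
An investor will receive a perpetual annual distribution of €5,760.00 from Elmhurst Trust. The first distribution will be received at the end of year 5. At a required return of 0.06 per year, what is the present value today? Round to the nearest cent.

Value at end of year 4: C / r = €5,760.00 / 0.06 = €96,000.0000
Discount to today: PV = €96,000.0000 / (1 + 0.06)^4 = €96,000.0000 / 1.262477 = €76,040.99

€76040.99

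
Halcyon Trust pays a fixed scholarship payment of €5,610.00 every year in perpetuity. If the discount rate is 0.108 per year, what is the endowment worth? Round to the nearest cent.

Level perpetuity: PV = C / r = €5,610.00 / 0.108 = €51,944.44

€51944.44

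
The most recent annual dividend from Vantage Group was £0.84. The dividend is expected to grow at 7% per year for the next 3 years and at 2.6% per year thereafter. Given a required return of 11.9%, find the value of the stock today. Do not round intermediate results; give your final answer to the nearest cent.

D_1 = 0.89880
D_2 = 0.96172
D_3 = 1.02904
Terminal value at year 3: TV = D_3×(1+g_2)/(r−g_2) = 1.05579/0.093 = 11.35259
P_0 = D_1/(1+r)^1 + D_2/(1+r)^2 + D_3/(1+r)^3 + TV/(1+r)^3
    = 0.80322 + 0.76805 + 0.73441 + 8.10223 = 10.40791

£10.41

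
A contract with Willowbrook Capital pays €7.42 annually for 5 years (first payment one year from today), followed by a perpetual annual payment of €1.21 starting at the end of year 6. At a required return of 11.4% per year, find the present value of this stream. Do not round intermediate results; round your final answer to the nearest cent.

€33.34

PV of 5-year annuity: €7.42 × [1 − (1+0.114)^−5] / 0.114 = 27.14984
Perpetuity value at year 5: €1.21 / 0.114 = 10.61404
PV of perpetuity: 10.61404 / (1+0.114)^5 = 6.18664
Total PV = 27.14984 + 6.18664 = 33.33647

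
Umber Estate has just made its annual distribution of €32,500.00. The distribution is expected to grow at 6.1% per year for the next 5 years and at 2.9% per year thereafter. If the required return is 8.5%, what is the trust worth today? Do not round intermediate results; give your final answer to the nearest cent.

€686026.54

D_1 = 34482.50000
D_2 = 36585.93250
D_3 = 38817.67438
D_4 = 41185.55252
D_5 = 43697.87122
Terminal value at year 5: TV = D_5×(1+g_2)/(r−g_2) = 44965.10949/0.056 = 802948.38373
P_0 = D_1/(1+r)^1 + D_2/(1+r)^2 + D_3/(1+r)^3 + D_4/(1+r)^4 + D_5/(1+r)^5 + TV/(1+r)^5
    = 31781.10599 + 31078.11378 + 30390.67164 + 29718.43558 + 29061.06926 + 533997.14774 = 686026.54400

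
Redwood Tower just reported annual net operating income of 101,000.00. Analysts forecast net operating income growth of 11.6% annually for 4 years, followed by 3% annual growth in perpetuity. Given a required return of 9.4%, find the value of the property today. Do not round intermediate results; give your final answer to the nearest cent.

D_1 = 112716.00000
D_2 = 125791.05600
D_3 = 140382.81850
D_4 = 156667.22544
Terminal value at year 4: TV = D_4×(1+g_2)/(r−g_2) = 161367.24220/0.064 = 2521363.15945
P_0 = D_1/(1+r)^1 + D_2/(1+r)^2 + D_3/(1+r)^3 + D_4/(1+r)^4 + TV/(1+r)^4
    = 103031.07861 + 105103.00158 + 107216.59028 + 109372.68259 + 1760216.61039 = 2184939.96344

2184939.96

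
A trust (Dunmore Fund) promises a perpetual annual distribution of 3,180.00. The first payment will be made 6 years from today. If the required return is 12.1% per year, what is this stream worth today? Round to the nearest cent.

Value at end of year 5: C / r = 3,180.00 / 0.121 = 26,280.9917
Discount to today: PV = 26,280.9917 / (1 + 0.121)^5 = 26,280.9917 / 1.770223 = 14,846.14

14846.14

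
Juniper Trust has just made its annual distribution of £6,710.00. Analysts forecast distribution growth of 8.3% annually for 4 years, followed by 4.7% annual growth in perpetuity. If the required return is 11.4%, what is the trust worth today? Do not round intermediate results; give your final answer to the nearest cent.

£118686.88

D_1 = 7266.93000
D_2 = 7870.08519
D_3 = 8523.30226
D_4 = 9230.73635
Terminal value at year 4: TV = D_4×(1+g_2)/(r−g_2) = 9664.58096/0.067 = 144247.47697
P_0 = D_1/(1+r)^1 + D_2/(1+r)^2 + D_3/(1+r)^3 + D_4/(1+r)^4 + TV/(1+r)^4
    = 6523.27648 + 6341.74904 + 6165.27308 + 5993.70803 + 93662.87023 = 118686.87686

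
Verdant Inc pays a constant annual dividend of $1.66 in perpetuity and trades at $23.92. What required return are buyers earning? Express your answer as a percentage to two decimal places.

P = C/r ⇒ r = C/P = $1.66/$23.92 = 0.069398

6.94%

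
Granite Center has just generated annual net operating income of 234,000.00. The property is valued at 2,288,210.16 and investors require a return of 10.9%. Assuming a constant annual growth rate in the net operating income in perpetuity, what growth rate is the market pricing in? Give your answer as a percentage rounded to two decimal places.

P = D₀(1+g)/(r−g) ⇒ P(r−g) = D₀(1+g) ⇒ g(P+D₀) = P·r − D₀
g = (P·r − D₀)/(P + D₀) = (2,288,210.16×0.109 − 234,000.00) / (2,288,210.16 + 234,000.00) = 0.006112

0.61%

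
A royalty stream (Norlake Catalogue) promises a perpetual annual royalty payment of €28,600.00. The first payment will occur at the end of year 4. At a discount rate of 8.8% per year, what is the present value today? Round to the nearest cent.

€252346.15

Value at end of year 3: C / r = €28,600.00 / 0.088 = €325,000.0000
Discount to today: PV = €325,000.0000 / (1 + 0.088)^3 = €325,000.0000 / 1.287913 = €252,346.15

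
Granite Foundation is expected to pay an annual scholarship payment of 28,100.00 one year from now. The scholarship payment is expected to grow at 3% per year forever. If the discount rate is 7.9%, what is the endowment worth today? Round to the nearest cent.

Growing perpetuity: P = D₁ / (r − g) = 28,100.0000 / (0.079 − 0.03) = 573,469.39

573469.39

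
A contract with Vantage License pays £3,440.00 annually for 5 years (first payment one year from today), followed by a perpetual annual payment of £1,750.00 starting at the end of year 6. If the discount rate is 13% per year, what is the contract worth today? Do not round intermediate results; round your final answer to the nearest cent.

£19405.66

PV of 5-year annuity: £3,440.00 × [1 − (1+0.13)^−5] / 0.13 = 12099.27554
Perpetuity value at year 5: £1,750.00 / 0.13 = 13461.53846
PV of perpetuity: 13461.53846 / (1+0.13)^5 = 7306.38375
Total PV = 12099.27554 + 7306.38375 = 19405.65929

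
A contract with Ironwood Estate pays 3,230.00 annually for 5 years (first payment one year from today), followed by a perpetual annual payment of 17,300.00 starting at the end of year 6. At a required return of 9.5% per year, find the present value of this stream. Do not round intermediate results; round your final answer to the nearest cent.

PV of 5-year annuity: 3,230.00 × [1 − (1+0.095)^−5] / 0.095 = 12402.25938
Perpetuity value at year 5: 17,300.00 / 0.095 = 182105.26316
PV of perpetuity: 182105.26316 / (1+0.095)^5 = 115678.30115
Total PV = 12402.25938 + 115678.30115 = 128080.56053

128080.56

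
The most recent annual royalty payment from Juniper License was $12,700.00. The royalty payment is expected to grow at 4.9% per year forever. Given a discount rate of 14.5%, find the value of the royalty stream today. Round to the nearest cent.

$138773.96

D₁ = D₀ × (1 + g) = $12,700.00 × 1.049 = $13,322.3000
Growing perpetuity: P = D₁ / (r − g) = $13,322.3000 / (0.145 − 0.049) = $138,773.96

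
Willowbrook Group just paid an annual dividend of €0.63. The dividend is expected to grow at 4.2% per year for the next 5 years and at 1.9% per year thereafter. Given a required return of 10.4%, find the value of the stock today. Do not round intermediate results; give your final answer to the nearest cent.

€8.31

D_1 = 0.65646
D_2 = 0.68403
D_3 = 0.71276
D_4 = 0.74270
D_5 = 0.77389
Terminal value at year 5: TV = D_5×(1+g_2)/(r−g_2) = 0.78859/0.085 = 9.27757
P_0 = D_1/(1+r)^1 + D_2/(1+r)^2 + D_3/(1+r)^3 + D_4/(1+r)^4 + D_5/(1+r)^5 + TV/(1+r)^5
    = 0.59462 + 0.56123 + 0.52971 + 0.49996 + 0.47188 + 5.65704 = 8.31443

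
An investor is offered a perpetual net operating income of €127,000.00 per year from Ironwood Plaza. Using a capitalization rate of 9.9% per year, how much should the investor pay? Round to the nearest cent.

€1282828.28

Level perpetuity: PV = C / r = €127,000.00 / 0.099 = €1,282,828.28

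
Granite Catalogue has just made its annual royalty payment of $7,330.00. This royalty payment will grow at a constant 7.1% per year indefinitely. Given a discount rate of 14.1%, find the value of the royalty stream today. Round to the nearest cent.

D₁ = D₀ × (1 + g) = $7,330.00 × 1.071 = $7,850.4300
Growing perpetuity: P = D₁ / (r − g) = $7,850.4300 / (0.141 − 0.071) = $112,149.00

$112149.00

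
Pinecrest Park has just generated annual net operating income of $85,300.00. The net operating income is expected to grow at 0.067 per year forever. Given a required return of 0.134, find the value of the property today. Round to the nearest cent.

$1358434.33

D₁ = D₀ × (1 + g) = $85,300.00 × 1.067 = $91,015.1000
Growing perpetuity: P = D₁ / (r − g) = $91,015.1000 / (0.134 − 0.067) = $1,358,434.33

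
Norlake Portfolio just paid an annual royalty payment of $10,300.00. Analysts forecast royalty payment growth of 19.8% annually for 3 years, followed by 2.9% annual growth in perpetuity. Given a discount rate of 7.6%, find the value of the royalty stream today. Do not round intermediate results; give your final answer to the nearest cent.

D_1 = 12339.40000
D_2 = 14782.60120
D_3 = 17709.55624
Terminal value at year 3: TV = D_3×(1+g_2)/(r−g_2) = 18223.13337/0.047 = 387726.24188
P_0 = D_1/(1+r)^1 + D_2/(1+r)^2 + D_3/(1+r)^3 + TV/(1+r)^3
    = 11467.84387 + 12768.10126 + 14215.78560 + 311234.96557 = 349686.69629

$349686.70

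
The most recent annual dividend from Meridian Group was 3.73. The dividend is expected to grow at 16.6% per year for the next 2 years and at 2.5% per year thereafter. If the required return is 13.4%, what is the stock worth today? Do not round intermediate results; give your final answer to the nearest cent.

D_1 = 4.34918
D_2 = 5.07114
Terminal value at year 2: TV = D_2×(1+g_2)/(r−g_2) = 5.19792/0.109 = 47.68736
P_0 = D_1/(1+r)^1 + D_2/(1+r)^2 + TV/(1+r)^2
    = 3.83526 + 3.94348 + 37.08320 = 44.86194

44.86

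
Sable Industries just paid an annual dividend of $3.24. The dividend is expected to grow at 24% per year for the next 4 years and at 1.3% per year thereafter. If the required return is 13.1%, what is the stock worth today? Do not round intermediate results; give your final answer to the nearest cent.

D_1 = 4.01760
D_2 = 4.98182
D_3 = 6.17746
D_4 = 7.66005
Terminal value at year 4: TV = D_4×(1+g_2)/(r−g_2) = 7.75963/0.118 = 65.75960
P_0 = D_1/(1+r)^1 + D_2/(1+r)^2 + D_3/(1+r)^3 + D_4/(1+r)^4 + TV/(1+r)^4
    = 3.55225 + 3.89460 + 4.26994 + 4.68146 + 40.18915 = 56.58741

$56.59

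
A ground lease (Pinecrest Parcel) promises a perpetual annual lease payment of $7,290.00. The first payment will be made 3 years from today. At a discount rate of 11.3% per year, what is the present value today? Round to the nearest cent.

$52078.53

Value at end of year 2: C / r = $7,290.00 / 0.113 = $64,513.2743
Discount to today: PV = $64,513.2743 / (1 + 0.113)^2 = $64,513.2743 / 1.238769 = $52,078.53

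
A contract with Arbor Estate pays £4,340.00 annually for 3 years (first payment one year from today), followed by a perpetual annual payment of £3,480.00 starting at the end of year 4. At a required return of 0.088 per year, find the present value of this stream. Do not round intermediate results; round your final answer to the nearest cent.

£41730.15

PV of 3-year annuity: £4,340.00 × [1 − (1+0.088)^−3] / 0.088 = 11025.09545
Perpetuity value at year 3: £3,480.00 / 0.088 = 39545.45455
PV of perpetuity: 39545.45455 / (1+0.088)^3 = 30705.05543
Total PV = 11025.09545 + 30705.05543 = 41730.15088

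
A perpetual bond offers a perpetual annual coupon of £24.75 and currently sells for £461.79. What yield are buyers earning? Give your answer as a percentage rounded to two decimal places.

P = C/r ⇒ r = C/P = £24.75/£461.79 = 0.053596

5.36%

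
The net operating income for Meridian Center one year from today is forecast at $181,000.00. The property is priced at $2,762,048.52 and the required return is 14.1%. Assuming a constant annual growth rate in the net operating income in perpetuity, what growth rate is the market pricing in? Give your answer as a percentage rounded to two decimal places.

7.55%

P = D₁/(r−g) ⇒ g = r − D₁/P = 0.141 − $181,000.00/$2,762,048.52 = 0.075469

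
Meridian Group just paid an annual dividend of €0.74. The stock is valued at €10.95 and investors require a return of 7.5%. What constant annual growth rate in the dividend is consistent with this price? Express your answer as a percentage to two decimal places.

0.70%

P = D₀(1+g)/(r−g) ⇒ P(r−g) = D₀(1+g) ⇒ g(P+D₀) = P·r − D₀
g = (P·r − D₀)/(P + D₀) = (€10.95×0.075 − €0.74) / (€10.95 + €0.74) = 0.006950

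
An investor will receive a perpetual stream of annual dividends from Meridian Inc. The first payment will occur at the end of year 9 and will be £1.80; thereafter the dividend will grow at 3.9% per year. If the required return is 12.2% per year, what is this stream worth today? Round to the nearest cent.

£8.63

Value at end of year 8: C₁ / (r − g) = £1.80 / (0.122 − 0.039) = £21.6867
Discount to today: PV = £21.6867 / (1 + 0.122)^8 = £21.6867 / 2.511556 = £8.63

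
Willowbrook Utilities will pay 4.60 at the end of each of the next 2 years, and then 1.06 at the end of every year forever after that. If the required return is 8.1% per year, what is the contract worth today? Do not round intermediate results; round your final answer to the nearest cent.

PV of 2-year annuity: 4.60 × [1 − (1+0.081)^−2] / 0.081 = 8.19178
Perpetuity value at year 2: 1.06 / 0.081 = 13.08642
PV of perpetuity: 13.08642 / (1+0.081)^2 = 11.19875
Total PV = 8.19178 + 11.19875 = 19.39053

19.39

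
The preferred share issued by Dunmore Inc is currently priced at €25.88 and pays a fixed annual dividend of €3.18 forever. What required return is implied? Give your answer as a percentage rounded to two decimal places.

12.29%

P = C/r ⇒ r = C/P = €3.18/€25.88 = 0.122875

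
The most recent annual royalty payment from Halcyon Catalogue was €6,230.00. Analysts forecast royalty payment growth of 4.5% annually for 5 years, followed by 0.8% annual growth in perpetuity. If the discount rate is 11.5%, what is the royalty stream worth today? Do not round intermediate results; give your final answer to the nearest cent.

D_1 = 6510.35000
D_2 = 6803.31575
D_3 = 7109.46496
D_4 = 7429.39088
D_5 = 7763.71347
Terminal value at year 5: TV = D_5×(1+g_2)/(r−g_2) = 7825.82318/0.107 = 73138.53439
P_0 = D_1/(1+r)^1 + D_2/(1+r)^2 + D_3/(1+r)^3 + D_4/(1+r)^4 + D_5/(1+r)^5 + TV/(1+r)^5
    = 5838.87892 + 5472.31253 + 5128.75928 + 4806.77439 + 4505.00380 + 42439.66200 = 68191.39093

€68191.39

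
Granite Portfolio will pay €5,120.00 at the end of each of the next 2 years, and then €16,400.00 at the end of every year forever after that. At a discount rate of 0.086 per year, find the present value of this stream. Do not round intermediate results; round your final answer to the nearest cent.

PV of 2-year annuity: €5,120.00 × [1 − (1+0.086)^−2] / 0.086 = 9055.75396
Perpetuity value at year 2: €16,400.00 / 0.086 = 190697.67442
PV of perpetuity: 190697.67442 / (1+0.086)^2 = 161690.96251
Total PV = 9055.75396 + 161690.96251 = 170746.71647

€170746.72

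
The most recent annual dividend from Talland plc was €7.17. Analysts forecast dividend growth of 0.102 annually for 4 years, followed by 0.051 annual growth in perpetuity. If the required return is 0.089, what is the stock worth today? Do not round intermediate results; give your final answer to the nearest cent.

D_1 = 7.90134
D_2 = 8.70728
D_3 = 9.59542
D_4 = 10.57415
Terminal value at year 4: TV = D_4×(1+g_2)/(r−g_2) = 11.11343/0.038 = 292.45877
P_0 = D_1/(1+r)^1 + D_2/(1+r)^2 + D_3/(1+r)^3 + D_4/(1+r)^4 + TV/(1+r)^4
    = 7.25559 + 7.34221 + 7.42985 + 7.51855 + 207.94723 = 237.49343

€237.49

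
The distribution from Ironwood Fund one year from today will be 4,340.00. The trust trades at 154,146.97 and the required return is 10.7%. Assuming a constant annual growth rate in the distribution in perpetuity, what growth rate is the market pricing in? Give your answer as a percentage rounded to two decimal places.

7.88%

P = D₁/(r−g) ⇒ g = r − D₁/P = 0.107 − 4,340.00/154,146.97 = 0.078845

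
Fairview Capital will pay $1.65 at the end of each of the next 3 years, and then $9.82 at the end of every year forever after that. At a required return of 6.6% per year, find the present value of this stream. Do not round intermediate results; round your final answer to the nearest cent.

PV of 3-year annuity: $1.65 × [1 − (1+0.066)^−3] / 0.066 = 4.36196
Perpetuity value at year 3: $9.82 / 0.066 = 148.78788
PV of perpetuity: 148.78788 / (1+0.066)^3 = 122.82759
Total PV = 4.36196 + 122.82759 = 127.18955

$127.19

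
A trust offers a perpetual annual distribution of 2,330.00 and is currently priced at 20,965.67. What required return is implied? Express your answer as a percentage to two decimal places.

11.11%

P = C/r ⇒ r = C/P = 2,330.00/20,965.67 = 0.111134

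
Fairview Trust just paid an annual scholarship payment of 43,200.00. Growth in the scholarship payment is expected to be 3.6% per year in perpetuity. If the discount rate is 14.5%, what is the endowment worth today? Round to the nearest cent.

D₁ = D₀ × (1 + g) = 43,200.00 × 1.036 = 44,755.2000
Growing perpetuity: P = D₁ / (r − g) = 44,755.2000 / (0.145 − 0.036) = 410,598.17

410598.17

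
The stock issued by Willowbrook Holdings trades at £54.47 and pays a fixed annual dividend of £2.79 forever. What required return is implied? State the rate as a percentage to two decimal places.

P = C/r ⇒ r = C/P = £2.79/£54.47 = 0.051221

5.12%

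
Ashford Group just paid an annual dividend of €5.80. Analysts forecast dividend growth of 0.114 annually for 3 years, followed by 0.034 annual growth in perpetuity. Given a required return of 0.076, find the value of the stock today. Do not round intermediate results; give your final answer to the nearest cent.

€177.12

D_1 = 6.46120
D_2 = 7.19778
D_3 = 8.01832
Terminal value at year 3: TV = D_3×(1+g_2)/(r−g_2) = 8.29095/0.042 = 197.40348
P_0 = D_1/(1+r)^1 + D_2/(1+r)^2 + D_3/(1+r)^3 + TV/(1+r)^3
    = 6.00483 + 6.21690 + 6.43646 + 158.45940 = 177.11758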